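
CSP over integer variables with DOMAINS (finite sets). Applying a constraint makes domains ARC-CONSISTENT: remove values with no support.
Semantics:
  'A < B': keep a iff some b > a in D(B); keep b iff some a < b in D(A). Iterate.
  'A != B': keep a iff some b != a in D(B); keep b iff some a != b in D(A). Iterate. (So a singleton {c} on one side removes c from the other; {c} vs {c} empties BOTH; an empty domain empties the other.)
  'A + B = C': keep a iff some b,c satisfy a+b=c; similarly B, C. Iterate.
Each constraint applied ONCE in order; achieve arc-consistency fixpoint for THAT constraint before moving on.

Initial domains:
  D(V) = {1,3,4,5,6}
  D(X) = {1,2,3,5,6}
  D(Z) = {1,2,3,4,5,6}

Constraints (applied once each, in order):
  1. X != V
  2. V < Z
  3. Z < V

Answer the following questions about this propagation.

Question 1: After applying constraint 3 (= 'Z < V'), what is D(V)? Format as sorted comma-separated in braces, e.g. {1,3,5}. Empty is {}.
Answer: {3,4,5}

Derivation:
Constraint 1 (X != V) on D(X)={1,2,3,5,6} D(V)={1,3,4,5,6}: no change
Constraint 2 (V < Z) on D(V)={1,3,4,5,6} D(Z)={1,2,3,4,5,6}: V {1,3,4,5,6}->{1,3,4,5}; Z {1,2,3,4,5,6}->{2,3,4,5,6}
Constraint 3 (Z < V) on D(Z)={2,3,4,5,6} D(V)={1,3,4,5}: Z {2,3,4,5,6}->{2,3,4}; V {1,3,4,5}->{3,4,5}
So after constraint 3: D(V) = {3,4,5}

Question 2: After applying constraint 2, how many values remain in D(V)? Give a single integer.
Constraint 1 (X != V) on D(X)={1,2,3,5,6} D(V)={1,3,4,5,6}: no change
Constraint 2 (V < Z) on D(V)={1,3,4,5,6} D(Z)={1,2,3,4,5,6}: V {1,3,4,5,6}->{1,3,4,5}; Z {1,2,3,4,5,6}->{2,3,4,5,6}
So after constraint 2: D(V)={1,3,4,5}, size = 4

Answer: 4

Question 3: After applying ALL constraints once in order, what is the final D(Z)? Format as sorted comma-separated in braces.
Answer: {2,3,4}

Derivation:
Constraint 1 (X != V) on D(X)={1,2,3,5,6} D(V)={1,3,4,5,6}: no change
Constraint 2 (V < Z) on D(V)={1,3,4,5,6} D(Z)={1,2,3,4,5,6}: V {1,3,4,5,6}->{1,3,4,5}; Z {1,2,3,4,5,6}->{2,3,4,5,6}
Constraint 3 (Z < V) on D(Z)={2,3,4,5,6} D(V)={1,3,4,5}: Z {2,3,4,5,6}->{2,3,4}; V {1,3,4,5}->{3,4,5}
So after all 3 constraints: D(Z) = {2,3,4}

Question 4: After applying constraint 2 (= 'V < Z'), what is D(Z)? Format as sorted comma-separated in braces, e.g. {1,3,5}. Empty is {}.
Answer: {2,3,4,5,6}

Derivation:
Constraint 1 (X != V) on D(X)={1,2,3,5,6} D(V)={1,3,4,5,6}: no change
Constraint 2 (V < Z) on D(V)={1,3,4,5,6} D(Z)={1,2,3,4,5,6}: V {1,3,4,5,6}->{1,3,4,5}; Z {1,2,3,4,5,6}->{2,3,4,5,6}
So after constraint 2: D(Z) = {2,3,4,5,6}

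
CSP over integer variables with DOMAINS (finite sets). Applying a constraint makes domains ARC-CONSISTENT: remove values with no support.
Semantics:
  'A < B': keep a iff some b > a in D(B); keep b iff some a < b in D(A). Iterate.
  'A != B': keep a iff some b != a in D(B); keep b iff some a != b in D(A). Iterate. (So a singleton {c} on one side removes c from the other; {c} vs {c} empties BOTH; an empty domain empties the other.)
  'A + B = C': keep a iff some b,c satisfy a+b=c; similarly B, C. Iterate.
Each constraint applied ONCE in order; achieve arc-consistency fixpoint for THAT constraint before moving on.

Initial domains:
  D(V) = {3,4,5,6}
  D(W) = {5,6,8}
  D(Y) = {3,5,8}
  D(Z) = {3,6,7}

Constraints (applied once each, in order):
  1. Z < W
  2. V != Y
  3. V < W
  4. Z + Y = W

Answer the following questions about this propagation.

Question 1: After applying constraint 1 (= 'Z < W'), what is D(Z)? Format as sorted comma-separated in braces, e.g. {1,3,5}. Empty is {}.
Constraint 1 (Z < W) on D(Z)={3,6,7} D(W)={5,6,8}: no change
So after constraint 1: D(Z) = {3,6,7}

Answer: {3,6,7}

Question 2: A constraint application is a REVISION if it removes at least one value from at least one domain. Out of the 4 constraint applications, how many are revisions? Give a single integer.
Constraint 1 (Z < W) on D(Z)={3,6,7} D(W)={5,6,8}: no change => not a revision
Constraint 2 (V != Y) on D(V)={3,4,5,6} D(Y)={3,5,8}: no change => not a revision
Constraint 3 (V < W) on D(V)={3,4,5,6} D(W)={5,6,8}: no change => not a revision
Constraint 4 (Z + Y = W) on D(Z)={3,6,7} D(Y)={3,5,8} D(W)={5,6,8}: Z {3,6,7}->{3}; Y {3,5,8}->{3,5}; W {5,6,8}->{6,8} => REVISION
Total revisions = 1

Answer: 1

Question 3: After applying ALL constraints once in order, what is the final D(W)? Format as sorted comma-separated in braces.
Constraint 1 (Z < W) on D(Z)={3,6,7} D(W)={5,6,8}: no change
Constraint 2 (V != Y) on D(V)={3,4,5,6} D(Y)={3,5,8}: no change
Constraint 3 (V < W) on D(V)={3,4,5,6} D(W)={5,6,8}: no change
Constraint 4 (Z + Y = W) on D(Z)={3,6,7} D(Y)={3,5,8} D(W)={5,6,8}: Z {3,6,7}->{3}; Y {3,5,8}->{3,5}; W {5,6,8}->{6,8}
So after all 4 constraints: D(W) = {6,8}

Answer: {6,8}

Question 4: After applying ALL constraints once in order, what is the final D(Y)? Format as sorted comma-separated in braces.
Answer: {3,5}

Derivation:
Constraint 1 (Z < W) on D(Z)={3,6,7} D(W)={5,6,8}: no change
Constraint 2 (V != Y) on D(V)={3,4,5,6} D(Y)={3,5,8}: no change
Constraint 3 (V < W) on D(V)={3,4,5,6} D(W)={5,6,8}: no change
Constraint 4 (Z + Y = W) on D(Z)={3,6,7} D(Y)={3,5,8} D(W)={5,6,8}: Z {3,6,7}->{3}; Y {3,5,8}->{3,5}; W {5,6,8}->{6,8}
So after all 4 constraints: D(Y) = {3,5}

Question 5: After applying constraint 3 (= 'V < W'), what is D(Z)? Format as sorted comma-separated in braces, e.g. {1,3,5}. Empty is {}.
Answer: {3,6,7}

Derivation:
Constraint 1 (Z < W) on D(Z)={3,6,7} D(W)={5,6,8}: no change
Constraint 2 (V != Y) on D(V)={3,4,5,6} D(Y)={3,5,8}: no change
Constraint 3 (V < W) on D(V)={3,4,5,6} D(W)={5,6,8}: no change
So after constraint 3: D(Z) = {3,6,7}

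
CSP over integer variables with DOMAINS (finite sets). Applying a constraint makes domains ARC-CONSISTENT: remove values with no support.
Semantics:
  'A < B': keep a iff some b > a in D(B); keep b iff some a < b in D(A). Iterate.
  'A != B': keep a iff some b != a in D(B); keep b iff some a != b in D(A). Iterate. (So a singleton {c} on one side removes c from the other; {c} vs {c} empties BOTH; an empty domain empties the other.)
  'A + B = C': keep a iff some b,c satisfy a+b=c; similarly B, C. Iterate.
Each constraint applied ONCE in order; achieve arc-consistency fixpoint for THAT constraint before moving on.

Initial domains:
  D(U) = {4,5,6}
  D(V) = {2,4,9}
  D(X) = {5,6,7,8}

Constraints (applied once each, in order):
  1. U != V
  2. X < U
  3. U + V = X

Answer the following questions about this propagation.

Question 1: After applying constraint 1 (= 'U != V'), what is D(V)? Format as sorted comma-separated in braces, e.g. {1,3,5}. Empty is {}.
Constraint 1 (U != V) on D(U)={4,5,6} D(V)={2,4,9}: no change
So after constraint 1: D(V) = {2,4,9}

Answer: {2,4,9}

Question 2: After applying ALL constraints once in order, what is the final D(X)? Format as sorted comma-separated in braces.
Constraint 1 (U != V) on D(U)={4,5,6} D(V)={2,4,9}: no change
Constraint 2 (X < U) on D(X)={5,6,7,8} D(U)={4,5,6}: X {5,6,7,8}->{5}; U {4,5,6}->{6}
Constraint 3 (U + V = X) on D(U)={6} D(V)={2,4,9} D(X)={5}: U {6}->{}; V {2,4,9}->{}; X {5}->{}
So after all 3 constraints: D(X) = {}

Answer: {}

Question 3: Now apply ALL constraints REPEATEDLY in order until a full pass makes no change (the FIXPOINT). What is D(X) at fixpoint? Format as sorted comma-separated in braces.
Answer: {}

Derivation:
pass 0 (initial): D(X)={5,6,7,8}
pass 1: U {4,5,6}->{}; V {2,4,9}->{}; X {5,6,7,8}->{}
pass 2: no change
Fixpoint after 2 passes: D(X) = {}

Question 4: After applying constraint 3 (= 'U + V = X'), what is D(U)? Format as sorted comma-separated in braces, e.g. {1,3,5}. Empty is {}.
Answer: {}

Derivation:
Constraint 1 (U != V) on D(U)={4,5,6} D(V)={2,4,9}: no change
Constraint 2 (X < U) on D(X)={5,6,7,8} D(U)={4,5,6}: X {5,6,7,8}->{5}; U {4,5,6}->{6}
Constraint 3 (U + V = X) on D(U)={6} D(V)={2,4,9} D(X)={5}: U {6}->{}; V {2,4,9}->{}; X {5}->{}
So after constraint 3: D(U) = {}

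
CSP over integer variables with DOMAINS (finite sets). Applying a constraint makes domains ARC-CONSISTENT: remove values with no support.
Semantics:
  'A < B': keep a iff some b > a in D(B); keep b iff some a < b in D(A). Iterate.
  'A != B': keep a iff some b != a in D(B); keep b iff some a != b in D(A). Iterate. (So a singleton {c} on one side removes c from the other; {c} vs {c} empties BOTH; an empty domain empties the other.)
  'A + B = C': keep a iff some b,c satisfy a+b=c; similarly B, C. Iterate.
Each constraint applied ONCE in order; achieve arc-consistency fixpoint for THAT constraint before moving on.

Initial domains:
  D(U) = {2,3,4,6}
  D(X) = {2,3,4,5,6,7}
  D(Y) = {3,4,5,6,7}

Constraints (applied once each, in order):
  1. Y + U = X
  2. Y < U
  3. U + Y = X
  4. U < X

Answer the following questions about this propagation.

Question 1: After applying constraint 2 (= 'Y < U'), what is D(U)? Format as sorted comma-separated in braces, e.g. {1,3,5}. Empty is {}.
Answer: {4}

Derivation:
Constraint 1 (Y + U = X) on D(Y)={3,4,5,6,7} D(U)={2,3,4,6} D(X)={2,3,4,5,6,7}: Y {3,4,5,6,7}->{3,4,5}; U {2,3,4,6}->{2,3,4}; X {2,3,4,5,6,7}->{5,6,7}
Constraint 2 (Y < U) on D(Y)={3,4,5} D(U)={2,3,4}: Y {3,4,5}->{3}; U {2,3,4}->{4}
So after constraint 2: D(U) = {4}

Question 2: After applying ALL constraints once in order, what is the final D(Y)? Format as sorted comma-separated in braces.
Constraint 1 (Y + U = X) on D(Y)={3,4,5,6,7} D(U)={2,3,4,6} D(X)={2,3,4,5,6,7}: Y {3,4,5,6,7}->{3,4,5}; U {2,3,4,6}->{2,3,4}; X {2,3,4,5,6,7}->{5,6,7}
Constraint 2 (Y < U) on D(Y)={3,4,5} D(U)={2,3,4}: Y {3,4,5}->{3}; U {2,3,4}->{4}
Constraint 3 (U + Y = X) on D(U)={4} D(Y)={3} D(X)={5,6,7}: X {5,6,7}->{7}
Constraint 4 (U < X) on D(U)={4} D(X)={7}: no change
So after all 4 constraints: D(Y) = {3}

Answer: {3}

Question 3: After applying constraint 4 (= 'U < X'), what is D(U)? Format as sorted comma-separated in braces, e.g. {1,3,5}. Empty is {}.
Answer: {4}

Derivation:
Constraint 1 (Y + U = X) on D(Y)={3,4,5,6,7} D(U)={2,3,4,6} D(X)={2,3,4,5,6,7}: Y {3,4,5,6,7}->{3,4,5}; U {2,3,4,6}->{2,3,4}; X {2,3,4,5,6,7}->{5,6,7}
Constraint 2 (Y < U) on D(Y)={3,4,5} D(U)={2,3,4}: Y {3,4,5}->{3}; U {2,3,4}->{4}
Constraint 3 (U + Y = X) on D(U)={4} D(Y)={3} D(X)={5,6,7}: X {5,6,7}->{7}
Constraint 4 (U < X) on D(U)={4} D(X)={7}: no change
So after constraint 4: D(U) = {4}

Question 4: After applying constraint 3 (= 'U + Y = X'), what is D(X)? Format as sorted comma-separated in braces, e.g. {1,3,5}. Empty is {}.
Answer: {7}

Derivation:
Constraint 1 (Y + U = X) on D(Y)={3,4,5,6,7} D(U)={2,3,4,6} D(X)={2,3,4,5,6,7}: Y {3,4,5,6,7}->{3,4,5}; U {2,3,4,6}->{2,3,4}; X {2,3,4,5,6,7}->{5,6,7}
Constraint 2 (Y < U) on D(Y)={3,4,5} D(U)={2,3,4}: Y {3,4,5}->{3}; U {2,3,4}->{4}
Constraint 3 (U + Y = X) on D(U)={4} D(Y)={3} D(X)={5,6,7}: X {5,6,7}->{7}
So after constraint 3: D(X) = {7}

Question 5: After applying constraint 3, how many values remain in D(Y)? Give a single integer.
Answer: 1

Derivation:
Constraint 1 (Y + U = X) on D(Y)={3,4,5,6,7} D(U)={2,3,4,6} D(X)={2,3,4,5,6,7}: Y {3,4,5,6,7}->{3,4,5}; U {2,3,4,6}->{2,3,4}; X {2,3,4,5,6,7}->{5,6,7}
Constraint 2 (Y < U) on D(Y)={3,4,5} D(U)={2,3,4}: Y {3,4,5}->{3}; U {2,3,4}->{4}
Constraint 3 (U + Y = X) on D(U)={4} D(Y)={3} D(X)={5,6,7}: X {5,6,7}->{7}
So after constraint 3: D(Y)={3}, size = 1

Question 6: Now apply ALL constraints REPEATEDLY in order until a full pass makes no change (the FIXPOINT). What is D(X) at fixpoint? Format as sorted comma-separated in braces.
pass 0 (initial): D(X)={2,3,4,5,6,7}
pass 1: U {2,3,4,6}->{4}; X {2,3,4,5,6,7}->{7}; Y {3,4,5,6,7}->{3}
pass 2: no change
Fixpoint after 2 passes: D(X) = {7}

Answer: {7}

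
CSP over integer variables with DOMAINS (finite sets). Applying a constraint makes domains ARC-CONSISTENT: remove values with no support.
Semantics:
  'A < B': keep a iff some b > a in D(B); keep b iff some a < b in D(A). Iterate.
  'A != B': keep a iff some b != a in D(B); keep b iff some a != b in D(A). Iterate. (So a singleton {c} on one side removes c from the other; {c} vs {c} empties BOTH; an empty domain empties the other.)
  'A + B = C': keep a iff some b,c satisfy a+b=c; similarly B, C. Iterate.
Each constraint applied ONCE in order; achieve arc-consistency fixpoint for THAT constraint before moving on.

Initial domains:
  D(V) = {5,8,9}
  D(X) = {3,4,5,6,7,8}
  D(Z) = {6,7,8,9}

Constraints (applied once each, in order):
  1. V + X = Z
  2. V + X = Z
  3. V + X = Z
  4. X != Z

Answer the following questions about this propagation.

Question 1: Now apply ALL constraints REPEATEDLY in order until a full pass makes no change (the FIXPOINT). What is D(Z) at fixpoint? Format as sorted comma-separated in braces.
pass 0 (initial): D(Z)={6,7,8,9}
pass 1: V {5,8,9}->{5}; X {3,4,5,6,7,8}->{3,4}; Z {6,7,8,9}->{8,9}
pass 2: no change
Fixpoint after 2 passes: D(Z) = {8,9}

Answer: {8,9}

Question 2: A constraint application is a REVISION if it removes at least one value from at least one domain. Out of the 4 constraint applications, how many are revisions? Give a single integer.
Answer: 1

Derivation:
Constraint 1 (V + X = Z) on D(V)={5,8,9} D(X)={3,4,5,6,7,8} D(Z)={6,7,8,9}: V {5,8,9}->{5}; X {3,4,5,6,7,8}->{3,4}; Z {6,7,8,9}->{8,9} => REVISION
Constraint 2 (V + X = Z) on D(V)={5} D(X)={3,4} D(Z)={8,9}: no change => not a revision
Constraint 3 (V + X = Z) on D(V)={5} D(X)={3,4} D(Z)={8,9}: no change => not a revision
Constraint 4 (X != Z) on D(X)={3,4} D(Z)={8,9}: no change => not a revision
Total revisions = 1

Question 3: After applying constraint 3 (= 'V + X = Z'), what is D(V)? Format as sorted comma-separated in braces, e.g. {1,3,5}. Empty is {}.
Answer: {5}

Derivation:
Constraint 1 (V + X = Z) on D(V)={5,8,9} D(X)={3,4,5,6,7,8} D(Z)={6,7,8,9}: V {5,8,9}->{5}; X {3,4,5,6,7,8}->{3,4}; Z {6,7,8,9}->{8,9}
Constraint 2 (V + X = Z) on D(V)={5} D(X)={3,4} D(Z)={8,9}: no change
Constraint 3 (V + X = Z) on D(V)={5} D(X)={3,4} D(Z)={8,9}: no change
So after constraint 3: D(V) = {5}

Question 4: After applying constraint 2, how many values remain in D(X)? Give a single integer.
Answer: 2

Derivation:
Constraint 1 (V + X = Z) on D(V)={5,8,9} D(X)={3,4,5,6,7,8} D(Z)={6,7,8,9}: V {5,8,9}->{5}; X {3,4,5,6,7,8}->{3,4}; Z {6,7,8,9}->{8,9}
Constraint 2 (V + X = Z) on D(V)={5} D(X)={3,4} D(Z)={8,9}: no change
So after constraint 2: D(X)={3,4}, size = 2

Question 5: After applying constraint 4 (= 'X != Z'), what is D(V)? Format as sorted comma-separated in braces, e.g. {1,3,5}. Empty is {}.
Answer: {5}

Derivation:
Constraint 1 (V + X = Z) on D(V)={5,8,9} D(X)={3,4,5,6,7,8} D(Z)={6,7,8,9}: V {5,8,9}->{5}; X {3,4,5,6,7,8}->{3,4}; Z {6,7,8,9}->{8,9}
Constraint 2 (V + X = Z) on D(V)={5} D(X)={3,4} D(Z)={8,9}: no change
Constraint 3 (V + X = Z) on D(V)={5} D(X)={3,4} D(Z)={8,9}: no change
Constraint 4 (X != Z) on D(X)={3,4} D(Z)={8,9}: no change
So after constraint 4: D(V) = {5}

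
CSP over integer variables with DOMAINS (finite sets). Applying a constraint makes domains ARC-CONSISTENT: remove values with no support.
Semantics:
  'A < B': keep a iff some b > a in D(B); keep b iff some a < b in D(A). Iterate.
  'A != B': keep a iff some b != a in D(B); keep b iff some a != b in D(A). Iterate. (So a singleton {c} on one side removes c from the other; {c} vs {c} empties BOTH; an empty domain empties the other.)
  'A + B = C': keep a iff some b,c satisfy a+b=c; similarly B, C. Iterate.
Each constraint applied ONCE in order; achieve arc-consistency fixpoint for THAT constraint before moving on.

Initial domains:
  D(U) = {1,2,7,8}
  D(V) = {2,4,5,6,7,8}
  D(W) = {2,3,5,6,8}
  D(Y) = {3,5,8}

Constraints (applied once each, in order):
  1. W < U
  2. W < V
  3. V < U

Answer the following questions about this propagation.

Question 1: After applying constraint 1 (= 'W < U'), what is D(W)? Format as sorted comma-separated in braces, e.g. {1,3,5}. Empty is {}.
Constraint 1 (W < U) on D(W)={2,3,5,6,8} D(U)={1,2,7,8}: W {2,3,5,6,8}->{2,3,5,6}; U {1,2,7,8}->{7,8}
So after constraint 1: D(W) = {2,3,5,6}

Answer: {2,3,5,6}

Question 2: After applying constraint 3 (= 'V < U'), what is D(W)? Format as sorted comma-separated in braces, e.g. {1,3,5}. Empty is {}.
Answer: {2,3,5,6}

Derivation:
Constraint 1 (W < U) on D(W)={2,3,5,6,8} D(U)={1,2,7,8}: W {2,3,5,6,8}->{2,3,5,6}; U {1,2,7,8}->{7,8}
Constraint 2 (W < V) on D(W)={2,3,5,6} D(V)={2,4,5,6,7,8}: V {2,4,5,6,7,8}->{4,5,6,7,8}
Constraint 3 (V < U) on D(V)={4,5,6,7,8} D(U)={7,8}: V {4,5,6,7,8}->{4,5,6,7}
So after constraint 3: D(W) = {2,3,5,6}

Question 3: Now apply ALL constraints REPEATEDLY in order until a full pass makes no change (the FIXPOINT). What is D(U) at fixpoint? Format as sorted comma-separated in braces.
Answer: {7,8}

Derivation:
pass 0 (initial): D(U)={1,2,7,8}
pass 1: U {1,2,7,8}->{7,8}; V {2,4,5,6,7,8}->{4,5,6,7}; W {2,3,5,6,8}->{2,3,5,6}
pass 2: no change
Fixpoint after 2 passes: D(U) = {7,8}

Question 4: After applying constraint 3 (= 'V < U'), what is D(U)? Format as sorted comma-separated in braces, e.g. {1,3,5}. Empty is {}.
Answer: {7,8}

Derivation:
Constraint 1 (W < U) on D(W)={2,3,5,6,8} D(U)={1,2,7,8}: W {2,3,5,6,8}->{2,3,5,6}; U {1,2,7,8}->{7,8}
Constraint 2 (W < V) on D(W)={2,3,5,6} D(V)={2,4,5,6,7,8}: V {2,4,5,6,7,8}->{4,5,6,7,8}
Constraint 3 (V < U) on D(V)={4,5,6,7,8} D(U)={7,8}: V {4,5,6,7,8}->{4,5,6,7}
So after constraint 3: D(U) = {7,8}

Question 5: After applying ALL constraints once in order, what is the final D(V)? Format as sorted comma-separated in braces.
Constraint 1 (W < U) on D(W)={2,3,5,6,8} D(U)={1,2,7,8}: W {2,3,5,6,8}->{2,3,5,6}; U {1,2,7,8}->{7,8}
Constraint 2 (W < V) on D(W)={2,3,5,6} D(V)={2,4,5,6,7,8}: V {2,4,5,6,7,8}->{4,5,6,7,8}
Constraint 3 (V < U) on D(V)={4,5,6,7,8} D(U)={7,8}: V {4,5,6,7,8}->{4,5,6,7}
So after all 3 constraints: D(V) = {4,5,6,7}

Answer: {4,5,6,7}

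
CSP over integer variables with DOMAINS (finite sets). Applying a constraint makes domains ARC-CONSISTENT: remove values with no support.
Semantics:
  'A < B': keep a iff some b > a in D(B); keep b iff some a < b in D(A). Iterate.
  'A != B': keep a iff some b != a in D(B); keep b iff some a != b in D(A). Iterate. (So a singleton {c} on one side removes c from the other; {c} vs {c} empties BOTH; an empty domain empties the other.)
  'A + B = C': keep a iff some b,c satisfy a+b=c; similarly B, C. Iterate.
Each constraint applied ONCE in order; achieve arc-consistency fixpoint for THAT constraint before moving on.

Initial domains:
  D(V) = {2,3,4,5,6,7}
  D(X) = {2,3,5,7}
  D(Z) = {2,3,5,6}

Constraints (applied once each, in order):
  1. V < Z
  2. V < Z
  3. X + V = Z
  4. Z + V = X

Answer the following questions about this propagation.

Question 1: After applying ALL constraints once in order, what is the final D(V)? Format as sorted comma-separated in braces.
Constraint 1 (V < Z) on D(V)={2,3,4,5,6,7} D(Z)={2,3,5,6}: V {2,3,4,5,6,7}->{2,3,4,5}; Z {2,3,5,6}->{3,5,6}
Constraint 2 (V < Z) on D(V)={2,3,4,5} D(Z)={3,5,6}: no change
Constraint 3 (X + V = Z) on D(X)={2,3,5,7} D(V)={2,3,4,5} D(Z)={3,5,6}: X {2,3,5,7}->{2,3}; V {2,3,4,5}->{2,3,4}; Z {3,5,6}->{5,6}
Constraint 4 (Z + V = X) on D(Z)={5,6} D(V)={2,3,4} D(X)={2,3}: Z {5,6}->{}; V {2,3,4}->{}; X {2,3}->{}
So after all 4 constraints: D(V) = {}

Answer: {}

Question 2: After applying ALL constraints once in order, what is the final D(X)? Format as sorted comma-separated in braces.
Answer: {}

Derivation:
Constraint 1 (V < Z) on D(V)={2,3,4,5,6,7} D(Z)={2,3,5,6}: V {2,3,4,5,6,7}->{2,3,4,5}; Z {2,3,5,6}->{3,5,6}
Constraint 2 (V < Z) on D(V)={2,3,4,5} D(Z)={3,5,6}: no change
Constraint 3 (X + V = Z) on D(X)={2,3,5,7} D(V)={2,3,4,5} D(Z)={3,5,6}: X {2,3,5,7}->{2,3}; V {2,3,4,5}->{2,3,4}; Z {3,5,6}->{5,6}
Constraint 4 (Z + V = X) on D(Z)={5,6} D(V)={2,3,4} D(X)={2,3}: Z {5,6}->{}; V {2,3,4}->{}; X {2,3}->{}
So after all 4 constraints: D(X) = {}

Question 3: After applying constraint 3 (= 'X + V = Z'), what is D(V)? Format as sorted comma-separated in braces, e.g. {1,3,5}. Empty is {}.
Answer: {2,3,4}

Derivation:
Constraint 1 (V < Z) on D(V)={2,3,4,5,6,7} D(Z)={2,3,5,6}: V {2,3,4,5,6,7}->{2,3,4,5}; Z {2,3,5,6}->{3,5,6}
Constraint 2 (V < Z) on D(V)={2,3,4,5} D(Z)={3,5,6}: no change
Constraint 3 (X + V = Z) on D(X)={2,3,5,7} D(V)={2,3,4,5} D(Z)={3,5,6}: X {2,3,5,7}->{2,3}; V {2,3,4,5}->{2,3,4}; Z {3,5,6}->{5,6}
So after constraint 3: D(V) = {2,3,4}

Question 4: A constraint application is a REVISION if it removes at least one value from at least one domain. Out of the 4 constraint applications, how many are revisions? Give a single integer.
Constraint 1 (V < Z) on D(V)={2,3,4,5,6,7} D(Z)={2,3,5,6}: V {2,3,4,5,6,7}->{2,3,4,5}; Z {2,3,5,6}->{3,5,6} => REVISION
Constraint 2 (V < Z) on D(V)={2,3,4,5} D(Z)={3,5,6}: no change => not a revision
Constraint 3 (X + V = Z) on D(X)={2,3,5,7} D(V)={2,3,4,5} D(Z)={3,5,6}: X {2,3,5,7}->{2,3}; V {2,3,4,5}->{2,3,4}; Z {3,5,6}->{5,6} => REVISION
Constraint 4 (Z + V = X) on D(Z)={5,6} D(V)={2,3,4} D(X)={2,3}: Z {5,6}->{}; V {2,3,4}->{}; X {2,3}->{} => REVISION
Total revisions = 3

Answer: 3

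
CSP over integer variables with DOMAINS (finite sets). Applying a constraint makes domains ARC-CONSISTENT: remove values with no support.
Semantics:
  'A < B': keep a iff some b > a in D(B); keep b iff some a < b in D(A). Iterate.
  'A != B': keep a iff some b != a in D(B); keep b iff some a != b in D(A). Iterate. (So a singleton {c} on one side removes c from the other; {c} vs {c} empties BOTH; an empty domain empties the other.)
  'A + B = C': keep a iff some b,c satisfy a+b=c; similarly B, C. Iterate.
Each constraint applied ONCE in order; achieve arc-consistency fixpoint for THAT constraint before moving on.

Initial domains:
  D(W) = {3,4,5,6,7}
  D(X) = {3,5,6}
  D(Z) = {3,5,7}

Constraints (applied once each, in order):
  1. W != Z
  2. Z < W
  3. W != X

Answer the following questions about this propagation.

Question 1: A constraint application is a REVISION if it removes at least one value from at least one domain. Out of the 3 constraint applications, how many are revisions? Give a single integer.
Answer: 1

Derivation:
Constraint 1 (W != Z) on D(W)={3,4,5,6,7} D(Z)={3,5,7}: no change => not a revision
Constraint 2 (Z < W) on D(Z)={3,5,7} D(W)={3,4,5,6,7}: Z {3,5,7}->{3,5}; W {3,4,5,6,7}->{4,5,6,7} => REVISION
Constraint 3 (W != X) on D(W)={4,5,6,7} D(X)={3,5,6}: no change => not a revision
Total revisions = 1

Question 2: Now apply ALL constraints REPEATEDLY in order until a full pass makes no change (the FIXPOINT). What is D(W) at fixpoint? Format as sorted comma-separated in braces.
pass 0 (initial): D(W)={3,4,5,6,7}
pass 1: W {3,4,5,6,7}->{4,5,6,7}; Z {3,5,7}->{3,5}
pass 2: no change
Fixpoint after 2 passes: D(W) = {4,5,6,7}

Answer: {4,5,6,7}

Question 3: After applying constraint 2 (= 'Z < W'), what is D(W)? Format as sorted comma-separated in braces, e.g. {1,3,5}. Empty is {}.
Constraint 1 (W != Z) on D(W)={3,4,5,6,7} D(Z)={3,5,7}: no change
Constraint 2 (Z < W) on D(Z)={3,5,7} D(W)={3,4,5,6,7}: Z {3,5,7}->{3,5}; W {3,4,5,6,7}->{4,5,6,7}
So after constraint 2: D(W) = {4,5,6,7}

Answer: {4,5,6,7}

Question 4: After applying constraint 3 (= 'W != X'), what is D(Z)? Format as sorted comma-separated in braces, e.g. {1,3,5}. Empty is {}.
Constraint 1 (W != Z) on D(W)={3,4,5,6,7} D(Z)={3,5,7}: no change
Constraint 2 (Z < W) on D(Z)={3,5,7} D(W)={3,4,5,6,7}: Z {3,5,7}->{3,5}; W {3,4,5,6,7}->{4,5,6,7}
Constraint 3 (W != X) on D(W)={4,5,6,7} D(X)={3,5,6}: no change
So after constraint 3: D(Z) = {3,5}

Answer: {3,5}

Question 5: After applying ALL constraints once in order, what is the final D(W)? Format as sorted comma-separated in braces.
Constraint 1 (W != Z) on D(W)={3,4,5,6,7} D(Z)={3,5,7}: no change
Constraint 2 (Z < W) on D(Z)={3,5,7} D(W)={3,4,5,6,7}: Z {3,5,7}->{3,5}; W {3,4,5,6,7}->{4,5,6,7}
Constraint 3 (W != X) on D(W)={4,5,6,7} D(X)={3,5,6}: no change
So after all 3 constraints: D(W) = {4,5,6,7}

Answer: {4,5,6,7}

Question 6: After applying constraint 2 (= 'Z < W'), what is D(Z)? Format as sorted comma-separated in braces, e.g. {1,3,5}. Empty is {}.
Answer: {3,5}

Derivation:
Constraint 1 (W != Z) on D(W)={3,4,5,6,7} D(Z)={3,5,7}: no change
Constraint 2 (Z < W) on D(Z)={3,5,7} D(W)={3,4,5,6,7}: Z {3,5,7}->{3,5}; W {3,4,5,6,7}->{4,5,6,7}
So after constraint 2: D(Z) = {3,5}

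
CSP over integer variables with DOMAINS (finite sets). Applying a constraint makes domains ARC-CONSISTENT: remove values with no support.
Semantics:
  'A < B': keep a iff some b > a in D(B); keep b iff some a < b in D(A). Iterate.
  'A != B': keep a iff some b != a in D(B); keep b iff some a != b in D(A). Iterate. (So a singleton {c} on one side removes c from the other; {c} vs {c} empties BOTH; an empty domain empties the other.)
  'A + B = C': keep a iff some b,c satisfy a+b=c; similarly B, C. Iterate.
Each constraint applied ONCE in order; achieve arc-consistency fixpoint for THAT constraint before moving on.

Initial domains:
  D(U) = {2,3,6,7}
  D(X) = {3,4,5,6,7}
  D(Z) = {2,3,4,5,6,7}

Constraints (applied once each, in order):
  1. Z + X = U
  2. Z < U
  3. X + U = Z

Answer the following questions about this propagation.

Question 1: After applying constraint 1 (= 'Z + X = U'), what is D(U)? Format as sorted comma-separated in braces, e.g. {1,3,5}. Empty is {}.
Constraint 1 (Z + X = U) on D(Z)={2,3,4,5,6,7} D(X)={3,4,5,6,7} D(U)={2,3,6,7}: Z {2,3,4,5,6,7}->{2,3,4}; X {3,4,5,6,7}->{3,4,5}; U {2,3,6,7}->{6,7}
So after constraint 1: D(U) = {6,7}

Answer: {6,7}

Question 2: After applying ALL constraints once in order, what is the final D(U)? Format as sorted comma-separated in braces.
Constraint 1 (Z + X = U) on D(Z)={2,3,4,5,6,7} D(X)={3,4,5,6,7} D(U)={2,3,6,7}: Z {2,3,4,5,6,7}->{2,3,4}; X {3,4,5,6,7}->{3,4,5}; U {2,3,6,7}->{6,7}
Constraint 2 (Z < U) on D(Z)={2,3,4} D(U)={6,7}: no change
Constraint 3 (X + U = Z) on D(X)={3,4,5} D(U)={6,7} D(Z)={2,3,4}: X {3,4,5}->{}; U {6,7}->{}; Z {2,3,4}->{}
So after all 3 constraints: D(U) = {}

Answer: {}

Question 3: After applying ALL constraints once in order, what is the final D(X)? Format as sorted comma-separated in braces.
Constraint 1 (Z + X = U) on D(Z)={2,3,4,5,6,7} D(X)={3,4,5,6,7} D(U)={2,3,6,7}: Z {2,3,4,5,6,7}->{2,3,4}; X {3,4,5,6,7}->{3,4,5}; U {2,3,6,7}->{6,7}
Constraint 2 (Z < U) on D(Z)={2,3,4} D(U)={6,7}: no change
Constraint 3 (X + U = Z) on D(X)={3,4,5} D(U)={6,7} D(Z)={2,3,4}: X {3,4,5}->{}; U {6,7}->{}; Z {2,3,4}->{}
So after all 3 constraints: D(X) = {}

Answer: {}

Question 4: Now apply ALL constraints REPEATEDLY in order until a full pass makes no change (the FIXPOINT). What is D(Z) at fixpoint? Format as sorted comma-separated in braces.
Answer: {}

Derivation:
pass 0 (initial): D(Z)={2,3,4,5,6,7}
pass 1: U {2,3,6,7}->{}; X {3,4,5,6,7}->{}; Z {2,3,4,5,6,7}->{}
pass 2: no change
Fixpoint after 2 passes: D(Z) = {}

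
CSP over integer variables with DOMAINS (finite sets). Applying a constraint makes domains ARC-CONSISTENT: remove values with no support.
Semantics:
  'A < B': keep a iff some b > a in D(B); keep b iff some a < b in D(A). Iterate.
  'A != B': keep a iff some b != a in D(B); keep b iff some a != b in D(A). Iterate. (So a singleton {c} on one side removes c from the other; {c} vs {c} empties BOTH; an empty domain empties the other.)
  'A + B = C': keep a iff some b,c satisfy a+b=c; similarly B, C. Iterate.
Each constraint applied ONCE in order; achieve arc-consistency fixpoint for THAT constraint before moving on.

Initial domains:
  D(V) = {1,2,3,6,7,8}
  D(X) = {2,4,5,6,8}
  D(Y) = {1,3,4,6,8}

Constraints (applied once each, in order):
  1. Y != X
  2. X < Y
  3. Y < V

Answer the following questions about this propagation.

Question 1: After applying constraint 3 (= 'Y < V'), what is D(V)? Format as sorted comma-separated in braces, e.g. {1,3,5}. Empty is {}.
Constraint 1 (Y != X) on D(Y)={1,3,4,6,8} D(X)={2,4,5,6,8}: no change
Constraint 2 (X < Y) on D(X)={2,4,5,6,8} D(Y)={1,3,4,6,8}: X {2,4,5,6,8}->{2,4,5,6}; Y {1,3,4,6,8}->{3,4,6,8}
Constraint 3 (Y < V) on D(Y)={3,4,6,8} D(V)={1,2,3,6,7,8}: Y {3,4,6,8}->{3,4,6}; V {1,2,3,6,7,8}->{6,7,8}
So after constraint 3: D(V) = {6,7,8}

Answer: {6,7,8}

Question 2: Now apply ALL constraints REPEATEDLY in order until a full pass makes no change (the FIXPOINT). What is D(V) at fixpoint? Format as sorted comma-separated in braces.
pass 0 (initial): D(V)={1,2,3,6,7,8}
pass 1: V {1,2,3,6,7,8}->{6,7,8}; X {2,4,5,6,8}->{2,4,5,6}; Y {1,3,4,6,8}->{3,4,6}
pass 2: X {2,4,5,6}->{2,4,5}
pass 3: no change
Fixpoint after 3 passes: D(V) = {6,7,8}

Answer: {6,7,8}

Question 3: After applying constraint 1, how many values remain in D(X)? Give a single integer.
Constraint 1 (Y != X) on D(Y)={1,3,4,6,8} D(X)={2,4,5,6,8}: no change
So after constraint 1: D(X)={2,4,5,6,8}, size = 5

Answer: 5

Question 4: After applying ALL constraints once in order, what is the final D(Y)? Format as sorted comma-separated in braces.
Answer: {3,4,6}

Derivation:
Constraint 1 (Y != X) on D(Y)={1,3,4,6,8} D(X)={2,4,5,6,8}: no change
Constraint 2 (X < Y) on D(X)={2,4,5,6,8} D(Y)={1,3,4,6,8}: X {2,4,5,6,8}->{2,4,5,6}; Y {1,3,4,6,8}->{3,4,6,8}
Constraint 3 (Y < V) on D(Y)={3,4,6,8} D(V)={1,2,3,6,7,8}: Y {3,4,6,8}->{3,4,6}; V {1,2,3,6,7,8}->{6,7,8}
So after all 3 constraints: D(Y) = {3,4,6}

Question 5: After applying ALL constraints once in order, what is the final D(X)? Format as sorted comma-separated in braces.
Answer: {2,4,5,6}

Derivation:
Constraint 1 (Y != X) on D(Y)={1,3,4,6,8} D(X)={2,4,5,6,8}: no change
Constraint 2 (X < Y) on D(X)={2,4,5,6,8} D(Y)={1,3,4,6,8}: X {2,4,5,6,8}->{2,4,5,6}; Y {1,3,4,6,8}->{3,4,6,8}
Constraint 3 (Y < V) on D(Y)={3,4,6,8} D(V)={1,2,3,6,7,8}: Y {3,4,6,8}->{3,4,6}; V {1,2,3,6,7,8}->{6,7,8}
So after all 3 constraints: D(X) = {2,4,5,6}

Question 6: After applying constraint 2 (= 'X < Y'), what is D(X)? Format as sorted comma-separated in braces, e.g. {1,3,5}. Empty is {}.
Constraint 1 (Y != X) on D(Y)={1,3,4,6,8} D(X)={2,4,5,6,8}: no change
Constraint 2 (X < Y) on D(X)={2,4,5,6,8} D(Y)={1,3,4,6,8}: X {2,4,5,6,8}->{2,4,5,6}; Y {1,3,4,6,8}->{3,4,6,8}
So after constraint 2: D(X) = {2,4,5,6}

Answer: {2,4,5,6}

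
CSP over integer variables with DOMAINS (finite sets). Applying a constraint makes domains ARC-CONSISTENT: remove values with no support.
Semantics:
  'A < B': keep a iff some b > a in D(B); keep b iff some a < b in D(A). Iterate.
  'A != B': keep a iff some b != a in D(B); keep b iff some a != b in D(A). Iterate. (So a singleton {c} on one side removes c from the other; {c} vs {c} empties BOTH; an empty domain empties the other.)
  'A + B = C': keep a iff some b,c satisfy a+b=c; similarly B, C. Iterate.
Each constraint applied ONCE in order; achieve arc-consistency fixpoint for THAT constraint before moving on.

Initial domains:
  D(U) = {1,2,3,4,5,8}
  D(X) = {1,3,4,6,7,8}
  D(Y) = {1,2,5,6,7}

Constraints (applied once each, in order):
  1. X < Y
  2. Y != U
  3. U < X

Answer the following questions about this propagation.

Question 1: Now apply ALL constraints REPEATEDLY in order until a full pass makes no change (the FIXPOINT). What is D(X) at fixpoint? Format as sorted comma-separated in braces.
pass 0 (initial): D(X)={1,3,4,6,7,8}
pass 1: U {1,2,3,4,5,8}->{1,2,3,4,5}; X {1,3,4,6,7,8}->{3,4,6}; Y {1,2,5,6,7}->{2,5,6,7}
pass 2: Y {2,5,6,7}->{5,6,7}
pass 3: no change
Fixpoint after 3 passes: D(X) = {3,4,6}

Answer: {3,4,6}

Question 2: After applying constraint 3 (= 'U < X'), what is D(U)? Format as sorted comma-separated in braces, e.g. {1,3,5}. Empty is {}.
Constraint 1 (X < Y) on D(X)={1,3,4,6,7,8} D(Y)={1,2,5,6,7}: X {1,3,4,6,7,8}->{1,3,4,6}; Y {1,2,5,6,7}->{2,5,6,7}
Constraint 2 (Y != U) on D(Y)={2,5,6,7} D(U)={1,2,3,4,5,8}: no change
Constraint 3 (U < X) on D(U)={1,2,3,4,5,8} D(X)={1,3,4,6}: U {1,2,3,4,5,8}->{1,2,3,4,5}; X {1,3,4,6}->{3,4,6}
So after constraint 3: D(U) = {1,2,3,4,5}

Answer: {1,2,3,4,5}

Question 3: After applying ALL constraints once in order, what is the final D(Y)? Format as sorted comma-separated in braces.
Constraint 1 (X < Y) on D(X)={1,3,4,6,7,8} D(Y)={1,2,5,6,7}: X {1,3,4,6,7,8}->{1,3,4,6}; Y {1,2,5,6,7}->{2,5,6,7}
Constraint 2 (Y != U) on D(Y)={2,5,6,7} D(U)={1,2,3,4,5,8}: no change
Constraint 3 (U < X) on D(U)={1,2,3,4,5,8} D(X)={1,3,4,6}: U {1,2,3,4,5,8}->{1,2,3,4,5}; X {1,3,4,6}->{3,4,6}
So after all 3 constraints: D(Y) = {2,5,6,7}

Answer: {2,5,6,7}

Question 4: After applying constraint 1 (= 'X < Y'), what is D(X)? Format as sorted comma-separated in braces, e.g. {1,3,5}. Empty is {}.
Constraint 1 (X < Y) on D(X)={1,3,4,6,7,8} D(Y)={1,2,5,6,7}: X {1,3,4,6,7,8}->{1,3,4,6}; Y {1,2,5,6,7}->{2,5,6,7}
So after constraint 1: D(X) = {1,3,4,6}

Answer: {1,3,4,6}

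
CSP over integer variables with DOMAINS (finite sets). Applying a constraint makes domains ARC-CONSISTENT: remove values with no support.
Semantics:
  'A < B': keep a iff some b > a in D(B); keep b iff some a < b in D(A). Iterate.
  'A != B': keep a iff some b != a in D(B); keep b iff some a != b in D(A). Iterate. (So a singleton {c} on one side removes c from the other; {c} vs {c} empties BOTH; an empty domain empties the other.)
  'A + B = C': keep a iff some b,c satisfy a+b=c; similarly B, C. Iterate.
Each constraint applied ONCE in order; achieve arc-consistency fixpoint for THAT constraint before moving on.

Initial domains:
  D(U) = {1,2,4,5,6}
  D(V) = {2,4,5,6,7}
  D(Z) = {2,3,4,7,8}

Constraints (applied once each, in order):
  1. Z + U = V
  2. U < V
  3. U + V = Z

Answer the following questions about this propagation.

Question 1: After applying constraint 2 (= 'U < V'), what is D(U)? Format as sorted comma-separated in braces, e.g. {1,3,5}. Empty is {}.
Answer: {1,2,4,5}

Derivation:
Constraint 1 (Z + U = V) on D(Z)={2,3,4,7,8} D(U)={1,2,4,5,6} D(V)={2,4,5,6,7}: Z {2,3,4,7,8}->{2,3,4}; U {1,2,4,5,6}->{1,2,4,5}; V {2,4,5,6,7}->{4,5,6,7}
Constraint 2 (U < V) on D(U)={1,2,4,5} D(V)={4,5,6,7}: no change
So after constraint 2: D(U) = {1,2,4,5}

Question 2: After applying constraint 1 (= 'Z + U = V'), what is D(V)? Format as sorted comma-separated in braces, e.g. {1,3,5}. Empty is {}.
Answer: {4,5,6,7}

Derivation:
Constraint 1 (Z + U = V) on D(Z)={2,3,4,7,8} D(U)={1,2,4,5,6} D(V)={2,4,5,6,7}: Z {2,3,4,7,8}->{2,3,4}; U {1,2,4,5,6}->{1,2,4,5}; V {2,4,5,6,7}->{4,5,6,7}
So after constraint 1: D(V) = {4,5,6,7}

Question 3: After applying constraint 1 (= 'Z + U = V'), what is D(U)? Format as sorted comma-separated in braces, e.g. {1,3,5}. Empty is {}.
Answer: {1,2,4,5}

Derivation:
Constraint 1 (Z + U = V) on D(Z)={2,3,4,7,8} D(U)={1,2,4,5,6} D(V)={2,4,5,6,7}: Z {2,3,4,7,8}->{2,3,4}; U {1,2,4,5,6}->{1,2,4,5}; V {2,4,5,6,7}->{4,5,6,7}
So after constraint 1: D(U) = {1,2,4,5}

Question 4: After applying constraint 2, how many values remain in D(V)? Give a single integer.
Constraint 1 (Z + U = V) on D(Z)={2,3,4,7,8} D(U)={1,2,4,5,6} D(V)={2,4,5,6,7}: Z {2,3,4,7,8}->{2,3,4}; U {1,2,4,5,6}->{1,2,4,5}; V {2,4,5,6,7}->{4,5,6,7}
Constraint 2 (U < V) on D(U)={1,2,4,5} D(V)={4,5,6,7}: no change
So after constraint 2: D(V)={4,5,6,7}, size = 4

Answer: 4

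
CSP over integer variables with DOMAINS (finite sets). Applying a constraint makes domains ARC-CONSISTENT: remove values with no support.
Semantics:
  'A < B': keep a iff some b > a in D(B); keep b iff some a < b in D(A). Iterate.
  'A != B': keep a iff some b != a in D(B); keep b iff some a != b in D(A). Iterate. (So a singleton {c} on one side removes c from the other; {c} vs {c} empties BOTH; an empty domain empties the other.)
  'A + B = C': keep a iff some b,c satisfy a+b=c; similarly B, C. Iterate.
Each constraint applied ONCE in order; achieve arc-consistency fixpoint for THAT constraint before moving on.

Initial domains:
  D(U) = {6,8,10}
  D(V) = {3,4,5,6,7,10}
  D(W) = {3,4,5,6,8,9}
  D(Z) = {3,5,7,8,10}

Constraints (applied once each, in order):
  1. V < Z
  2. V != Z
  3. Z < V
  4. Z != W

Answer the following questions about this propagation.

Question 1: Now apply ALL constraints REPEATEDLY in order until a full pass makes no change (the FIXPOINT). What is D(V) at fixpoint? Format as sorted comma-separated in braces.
pass 0 (initial): D(V)={3,4,5,6,7,10}
pass 1: V {3,4,5,6,7,10}->{6,7}; W {3,4,5,6,8,9}->{3,4,6,8,9}; Z {3,5,7,8,10}->{5}
pass 2: V {6,7}->{}; W {3,4,6,8,9}->{}; Z {5}->{}
pass 3: no change
Fixpoint after 3 passes: D(V) = {}

Answer: {}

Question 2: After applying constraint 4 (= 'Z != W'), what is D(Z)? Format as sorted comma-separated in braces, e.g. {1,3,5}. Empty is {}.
Constraint 1 (V < Z) on D(V)={3,4,5,6,7,10} D(Z)={3,5,7,8,10}: V {3,4,5,6,7,10}->{3,4,5,6,7}; Z {3,5,7,8,10}->{5,7,8,10}
Constraint 2 (V != Z) on D(V)={3,4,5,6,7} D(Z)={5,7,8,10}: no change
Constraint 3 (Z < V) on D(Z)={5,7,8,10} D(V)={3,4,5,6,7}: Z {5,7,8,10}->{5}; V {3,4,5,6,7}->{6,7}
Constraint 4 (Z != W) on D(Z)={5} D(W)={3,4,5,6,8,9}: W {3,4,5,6,8,9}->{3,4,6,8,9}
So after constraint 4: D(Z) = {5}

Answer: {5}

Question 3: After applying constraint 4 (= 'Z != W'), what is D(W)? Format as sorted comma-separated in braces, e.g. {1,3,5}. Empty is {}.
Answer: {3,4,6,8,9}

Derivation:
Constraint 1 (V < Z) on D(V)={3,4,5,6,7,10} D(Z)={3,5,7,8,10}: V {3,4,5,6,7,10}->{3,4,5,6,7}; Z {3,5,7,8,10}->{5,7,8,10}
Constraint 2 (V != Z) on D(V)={3,4,5,6,7} D(Z)={5,7,8,10}: no change
Constraint 3 (Z < V) on D(Z)={5,7,8,10} D(V)={3,4,5,6,7}: Z {5,7,8,10}->{5}; V {3,4,5,6,7}->{6,7}
Constraint 4 (Z != W) on D(Z)={5} D(W)={3,4,5,6,8,9}: W {3,4,5,6,8,9}->{3,4,6,8,9}
So after constraint 4: D(W) = {3,4,6,8,9}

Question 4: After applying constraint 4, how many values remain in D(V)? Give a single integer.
Constraint 1 (V < Z) on D(V)={3,4,5,6,7,10} D(Z)={3,5,7,8,10}: V {3,4,5,6,7,10}->{3,4,5,6,7}; Z {3,5,7,8,10}->{5,7,8,10}
Constraint 2 (V != Z) on D(V)={3,4,5,6,7} D(Z)={5,7,8,10}: no change
Constraint 3 (Z < V) on D(Z)={5,7,8,10} D(V)={3,4,5,6,7}: Z {5,7,8,10}->{5}; V {3,4,5,6,7}->{6,7}
Constraint 4 (Z != W) on D(Z)={5} D(W)={3,4,5,6,8,9}: W {3,4,5,6,8,9}->{3,4,6,8,9}
So after constraint 4: D(V)={6,7}, size = 2

Answer: 2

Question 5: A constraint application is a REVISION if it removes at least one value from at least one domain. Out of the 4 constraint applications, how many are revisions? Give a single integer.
Answer: 3

Derivation:
Constraint 1 (V < Z) on D(V)={3,4,5,6,7,10} D(Z)={3,5,7,8,10}: V {3,4,5,6,7,10}->{3,4,5,6,7}; Z {3,5,7,8,10}->{5,7,8,10} => REVISION
Constraint 2 (V != Z) on D(V)={3,4,5,6,7} D(Z)={5,7,8,10}: no change => not a revision
Constraint 3 (Z < V) on D(Z)={5,7,8,10} D(V)={3,4,5,6,7}: Z {5,7,8,10}->{5}; V {3,4,5,6,7}->{6,7} => REVISION
Constraint 4 (Z != W) on D(Z)={5} D(W)={3,4,5,6,8,9}: W {3,4,5,6,8,9}->{3,4,6,8,9} => REVISION
Total revisions = 3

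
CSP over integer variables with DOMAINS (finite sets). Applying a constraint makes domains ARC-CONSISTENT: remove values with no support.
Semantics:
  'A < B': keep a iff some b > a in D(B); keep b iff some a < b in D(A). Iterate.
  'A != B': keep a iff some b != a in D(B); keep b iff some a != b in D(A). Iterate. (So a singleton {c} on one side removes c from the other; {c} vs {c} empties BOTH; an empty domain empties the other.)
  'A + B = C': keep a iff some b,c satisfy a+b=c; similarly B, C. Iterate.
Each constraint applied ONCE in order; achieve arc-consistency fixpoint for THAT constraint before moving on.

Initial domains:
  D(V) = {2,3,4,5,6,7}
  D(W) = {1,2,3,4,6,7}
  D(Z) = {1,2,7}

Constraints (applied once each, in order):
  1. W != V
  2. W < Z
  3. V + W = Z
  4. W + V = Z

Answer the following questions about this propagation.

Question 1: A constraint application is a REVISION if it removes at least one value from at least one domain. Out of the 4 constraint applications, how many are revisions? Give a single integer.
Answer: 2

Derivation:
Constraint 1 (W != V) on D(W)={1,2,3,4,6,7} D(V)={2,3,4,5,6,7}: no change => not a revision
Constraint 2 (W < Z) on D(W)={1,2,3,4,6,7} D(Z)={1,2,7}: W {1,2,3,4,6,7}->{1,2,3,4,6}; Z {1,2,7}->{2,7} => REVISION
Constraint 3 (V + W = Z) on D(V)={2,3,4,5,6,7} D(W)={1,2,3,4,6} D(Z)={2,7}: V {2,3,4,5,6,7}->{3,4,5,6}; W {1,2,3,4,6}->{1,2,3,4}; Z {2,7}->{7} => REVISION
Constraint 4 (W + V = Z) on D(W)={1,2,3,4} D(V)={3,4,5,6} D(Z)={7}: no change => not a revision
Total revisions = 2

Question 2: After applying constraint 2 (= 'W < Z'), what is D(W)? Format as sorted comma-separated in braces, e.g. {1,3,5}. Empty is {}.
Constraint 1 (W != V) on D(W)={1,2,3,4,6,7} D(V)={2,3,4,5,6,7}: no change
Constraint 2 (W < Z) on D(W)={1,2,3,4,6,7} D(Z)={1,2,7}: W {1,2,3,4,6,7}->{1,2,3,4,6}; Z {1,2,7}->{2,7}
So after constraint 2: D(W) = {1,2,3,4,6}

Answer: {1,2,3,4,6}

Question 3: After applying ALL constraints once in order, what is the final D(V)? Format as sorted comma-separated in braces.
Answer: {3,4,5,6}

Derivation:
Constraint 1 (W != V) on D(W)={1,2,3,4,6,7} D(V)={2,3,4,5,6,7}: no change
Constraint 2 (W < Z) on D(W)={1,2,3,4,6,7} D(Z)={1,2,7}: W {1,2,3,4,6,7}->{1,2,3,4,6}; Z {1,2,7}->{2,7}
Constraint 3 (V + W = Z) on D(V)={2,3,4,5,6,7} D(W)={1,2,3,4,6} D(Z)={2,7}: V {2,3,4,5,6,7}->{3,4,5,6}; W {1,2,3,4,6}->{1,2,3,4}; Z {2,7}->{7}
Constraint 4 (W + V = Z) on D(W)={1,2,3,4} D(V)={3,4,5,6} D(Z)={7}: no change
So after all 4 constraints: D(V) = {3,4,5,6}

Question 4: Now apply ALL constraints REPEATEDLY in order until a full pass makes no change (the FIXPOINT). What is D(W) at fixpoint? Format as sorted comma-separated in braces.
Answer: {1,2,3,4}

Derivation:
pass 0 (initial): D(W)={1,2,3,4,6,7}
pass 1: V {2,3,4,5,6,7}->{3,4,5,6}; W {1,2,3,4,6,7}->{1,2,3,4}; Z {1,2,7}->{7}
pass 2: no change
Fixpoint after 2 passes: D(W) = {1,2,3,4}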